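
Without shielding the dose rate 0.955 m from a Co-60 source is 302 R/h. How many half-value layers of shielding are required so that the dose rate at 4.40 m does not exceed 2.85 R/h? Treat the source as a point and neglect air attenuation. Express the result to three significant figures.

2.32 half-value layers

At 4.40 m, distance alone gives 302 × (0.955/4.40)² = 302 × 0.04711 = 14.23 R/h.
Further attenuation needed: 14.23/2.85 = 4.993.
n = log₂(4.993) = 2.320 half-value layers.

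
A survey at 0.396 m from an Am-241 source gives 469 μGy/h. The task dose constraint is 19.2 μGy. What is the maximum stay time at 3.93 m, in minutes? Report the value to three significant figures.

242 min

Since intensity falls as 1/r², rate at 3.93 m:
(0.396/3.93)² = 0.01015, so 469 × 0.01015 = 4.760 μGy/h.
Stay time = 19.2 μGy ÷ 4.760 μGy/h = 4.034 h = 242.0 min.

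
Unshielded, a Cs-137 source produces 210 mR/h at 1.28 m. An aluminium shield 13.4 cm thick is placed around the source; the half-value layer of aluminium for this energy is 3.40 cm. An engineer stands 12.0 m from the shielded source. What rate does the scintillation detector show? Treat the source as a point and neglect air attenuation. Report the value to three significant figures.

Distance alone: (1.28/12.0)² = 0.01138, so 210 × 0.01138 = 2.390 mR/h.
Shield: 13.4/3.40 = 3.941 half-value layers → attenuation 2^(−3.941) = 0.06511.
Combined: 2.390 × 0.06511 = 0.1556 mR/h.

0.156 mR/h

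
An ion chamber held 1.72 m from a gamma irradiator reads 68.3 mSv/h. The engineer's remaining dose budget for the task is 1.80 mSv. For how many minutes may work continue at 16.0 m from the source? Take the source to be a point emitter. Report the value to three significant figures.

Intensity scales as (d₁/d₂)², so rate at 16.0 m:
68.3 × (1.72/16.0)² = 68.3 × 0.01156 = 0.7895 mSv/h.
Stay time = 1.80 mSv ÷ 0.7895 mSv/h = 2.280 h = 136.8 min.

137 min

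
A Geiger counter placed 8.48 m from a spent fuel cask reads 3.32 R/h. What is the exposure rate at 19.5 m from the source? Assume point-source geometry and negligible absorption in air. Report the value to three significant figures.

Using I₁d₁² = I₂d₂², scaling from 8.48 m to 19.5 m:
(8.48/19.5)² = 0.1891, so 3.32 × 0.1891 = 0.6278 R/h.

0.628 R/h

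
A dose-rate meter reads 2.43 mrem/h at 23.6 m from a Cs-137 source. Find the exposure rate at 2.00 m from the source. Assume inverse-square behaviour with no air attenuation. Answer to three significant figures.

Since intensity falls as 1/r², the rate at 2.00 m is
2.43 × (23.6/2.00)² = 2.43 × 139.2 = 338.3 mrem/h.

338 mrem/h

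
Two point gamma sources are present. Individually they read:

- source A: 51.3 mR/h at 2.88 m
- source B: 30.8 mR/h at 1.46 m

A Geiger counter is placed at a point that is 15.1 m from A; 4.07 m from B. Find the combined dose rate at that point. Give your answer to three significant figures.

5.83 mR/h

By superposition, sum each source's inverse-square contribution:
A: 51.3 × (2.88/15.1)² = 1.866 mR/h
B: 30.8 × (1.46/4.07)² = 3.963 mR/h
Total = 1.866 + 3.963 = 5.829 mR/h.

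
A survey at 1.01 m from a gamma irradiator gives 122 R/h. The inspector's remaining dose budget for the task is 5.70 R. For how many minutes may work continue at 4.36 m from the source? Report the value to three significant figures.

52.2 min

Applying the 1/r² law, rate at 4.36 m:
(1.01/4.36)² = 0.05366, so 122 × 0.05366 = 6.547 R/h.
Stay time = 5.70 R ÷ 6.547 R/h = 0.8706 h = 52.24 min.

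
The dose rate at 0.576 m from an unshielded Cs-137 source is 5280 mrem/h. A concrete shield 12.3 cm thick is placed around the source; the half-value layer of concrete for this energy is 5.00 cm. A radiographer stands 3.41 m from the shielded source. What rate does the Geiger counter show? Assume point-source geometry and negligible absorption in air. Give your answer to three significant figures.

27.4 mrem/h

Distance alone: 5280 × (0.576/3.41)² = 5280 × 0.02853 = 150.6 mrem/h.
Shield: 12.3/5.00 = 2.460 half-value layers → attenuation 2^(−2.460) = 0.1817.
Combined: 150.6 × 0.1817 = 27.36 mrem/h.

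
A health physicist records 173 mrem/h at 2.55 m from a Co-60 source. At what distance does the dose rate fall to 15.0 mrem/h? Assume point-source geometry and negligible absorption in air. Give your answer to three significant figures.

Since intensity falls as 1/r², d₂ = d₁·√(I₁/I₂).
I₁/I₂ = 173/15.0 = 11.53, so d₂ = 2.55 × √11.53 = 8.659 m.

8.66 m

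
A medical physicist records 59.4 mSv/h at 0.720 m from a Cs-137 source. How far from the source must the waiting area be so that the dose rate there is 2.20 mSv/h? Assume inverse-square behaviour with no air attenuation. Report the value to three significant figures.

3.74 m

Using I₁d₁² = I₂d₂², d₂ = d₁·√(I₁/I₂).
I₁/I₂ = 59.4/2.20 = 27.00, so d₂ = 0.720 × √27.00 = 3.741 m.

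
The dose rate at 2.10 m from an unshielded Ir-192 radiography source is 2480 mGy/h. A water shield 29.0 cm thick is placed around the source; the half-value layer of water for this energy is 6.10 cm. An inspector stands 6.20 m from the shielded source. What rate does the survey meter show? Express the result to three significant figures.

Distance alone: 2480 × (2.10/6.20)² = 2480 × 0.1147 = 284.5 mGy/h.
Shield: 29.0/6.10 = 4.754 half-value layers → attenuation 2^(−4.754) = 0.03706.
Combined: 284.5 × 0.03706 = 10.54 mGy/h.

10.5 mGy/h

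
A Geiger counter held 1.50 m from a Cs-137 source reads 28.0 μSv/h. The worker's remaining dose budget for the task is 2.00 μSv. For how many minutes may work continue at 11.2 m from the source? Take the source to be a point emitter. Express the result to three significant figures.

By the inverse-square law, rate at 11.2 m:
28.0 × (1.50/11.2)² = 28.0 × 0.01794 = 0.5023 μSv/h.
Stay time = 2.00 μSv ÷ 0.5023 μSv/h = 3.982 h = 238.9 min.

239 min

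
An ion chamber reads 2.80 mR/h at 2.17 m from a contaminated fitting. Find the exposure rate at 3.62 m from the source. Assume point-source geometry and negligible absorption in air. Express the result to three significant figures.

1.01 mR/h

By the inverse-square law, the rate at 3.62 m is
2.80 × (2.17/3.62)² = 2.80 × 0.3593 = 1.006 mR/h.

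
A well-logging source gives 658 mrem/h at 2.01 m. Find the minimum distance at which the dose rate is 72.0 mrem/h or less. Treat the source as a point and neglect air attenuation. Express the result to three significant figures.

6.08 m

Using I₁d₁² = I₂d₂², d₂ = d₁·√(I₁/I₂).
I₁/I₂ = 658/72.0 = 9.139, so d₂ = 2.01 × √9.139 = 6.076 m.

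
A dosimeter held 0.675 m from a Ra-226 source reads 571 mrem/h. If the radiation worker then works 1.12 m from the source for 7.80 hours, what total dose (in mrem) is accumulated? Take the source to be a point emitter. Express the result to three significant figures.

1620 mrem

By the inverse-square law, rate at 1.12 m:
571 × (0.675/1.12)² = 571 × 0.3632 = 207.4 mrem/h.
Dose = rate × time = 207.4 mrem/h × 7.800 h = 1618 mrem.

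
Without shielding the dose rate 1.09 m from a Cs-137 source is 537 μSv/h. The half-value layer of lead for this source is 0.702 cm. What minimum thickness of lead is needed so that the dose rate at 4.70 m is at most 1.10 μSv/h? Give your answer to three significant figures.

At 4.70 m, distance alone gives (1.09/4.70)² = 0.05378, so 537 × 0.05378 = 28.88 μSv/h.
Further attenuation needed: 28.88/1.10 = 26.25.
n = log₂(26.25) = 4.714 half-value layers.
Thickness = 4.714 × 0.702 cm = 3.309 cm.

3.31 cm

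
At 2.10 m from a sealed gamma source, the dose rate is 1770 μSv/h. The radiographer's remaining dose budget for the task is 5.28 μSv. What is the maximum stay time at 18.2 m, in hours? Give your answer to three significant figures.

Intensity scales as (d₁/d₂)², so rate at 18.2 m:
(2.10/18.2)² = 0.01331, so 1770 × 0.01331 = 23.56 μSv/h.
Stay time = 5.28 μSv ÷ 23.56 μSv/h = 0.2241 h.

0.224 h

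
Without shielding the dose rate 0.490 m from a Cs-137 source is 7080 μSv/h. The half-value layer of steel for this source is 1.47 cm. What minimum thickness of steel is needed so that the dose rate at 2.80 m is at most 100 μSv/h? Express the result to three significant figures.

1.64 cm

At 2.80 m, distance alone gives 7080 × (0.490/2.80)² = 7080 × 0.03063 = 216.9 μSv/h.
Further attenuation needed: 216.9/100 = 2.169.
n = log₂(2.169) = 1.117 half-value layers.
Thickness = 1.117 × 1.47 cm = 1.642 cm.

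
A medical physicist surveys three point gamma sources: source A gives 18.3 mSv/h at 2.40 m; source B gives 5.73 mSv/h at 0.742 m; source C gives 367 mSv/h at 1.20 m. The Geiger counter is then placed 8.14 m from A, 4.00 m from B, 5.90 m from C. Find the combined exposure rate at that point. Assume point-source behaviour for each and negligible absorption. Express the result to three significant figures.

Each source contributes Iᵢ·(dᵢ/rᵢ)²; contributions add.
A: 18.3 × (2.40/8.14)² = 1.591 mSv/h
B: 5.73 × (0.742/4.00)² = 0.1972 mSv/h
C: 367 × (1.20/5.90)² = 15.18 mSv/h
Total = 1.591 + 0.1972 + 15.18 = 16.97 mSv/h.

17.0 mSv/h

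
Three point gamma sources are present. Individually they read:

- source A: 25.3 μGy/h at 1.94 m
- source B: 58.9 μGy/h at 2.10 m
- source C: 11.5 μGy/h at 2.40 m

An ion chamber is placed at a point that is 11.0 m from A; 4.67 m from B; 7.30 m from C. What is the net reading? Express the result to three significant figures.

By superposition, sum each source's inverse-square contribution:
A: 25.3 × (1.94/11.0)² = 0.7869 μGy/h
B: 58.9 × (2.10/4.67)² = 11.91 μGy/h
C: 11.5 × (2.40/7.30)² = 1.243 μGy/h
Total = 0.7869 + 11.91 + 1.243 = 13.94 μGy/h.

13.9 μGy/h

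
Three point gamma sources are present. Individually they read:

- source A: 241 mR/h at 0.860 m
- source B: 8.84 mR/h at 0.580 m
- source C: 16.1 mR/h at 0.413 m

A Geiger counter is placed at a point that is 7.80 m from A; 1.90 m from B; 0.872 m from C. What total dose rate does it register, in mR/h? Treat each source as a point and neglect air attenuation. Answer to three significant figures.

7.37 mR/h

By superposition, sum each source's inverse-square contribution:
A: 241 × (0.860/7.80)² = 2.930 mR/h
B: 8.84 × (0.580/1.90)² = 0.8238 mR/h
C: 16.1 × (0.413/0.872)² = 3.612 mR/h
Total = 2.930 + 0.8238 + 3.612 = 7.366 mR/h.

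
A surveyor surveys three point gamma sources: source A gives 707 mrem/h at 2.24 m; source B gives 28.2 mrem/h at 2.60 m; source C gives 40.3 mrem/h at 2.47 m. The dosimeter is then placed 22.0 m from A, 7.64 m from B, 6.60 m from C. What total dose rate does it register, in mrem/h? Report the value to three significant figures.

16.2 mrem/h

By superposition, sum each source's inverse-square contribution:
A: 707 × (2.24/22.0)² = 7.329 mrem/h
B: 28.2 × (2.60/7.64)² = 3.266 mrem/h
C: 40.3 × (2.47/6.60)² = 5.644 mrem/h
Total = 7.329 + 3.266 + 5.644 = 16.24 mrem/h.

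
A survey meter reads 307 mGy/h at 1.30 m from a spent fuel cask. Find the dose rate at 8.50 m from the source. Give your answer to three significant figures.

7.18 mGy/h

By the inverse-square law, the rate at 8.50 m is
307 × (1.30/8.50)² = 307 × 0.02339 = 7.181 mGy/h.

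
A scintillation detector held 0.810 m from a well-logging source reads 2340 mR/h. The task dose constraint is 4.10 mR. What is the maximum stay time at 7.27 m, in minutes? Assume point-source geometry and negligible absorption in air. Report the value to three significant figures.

8.47 min

Since intensity falls as 1/r², rate at 7.27 m:
2340 × (0.810/7.27)² = 2340 × 0.01241 = 29.04 mR/h.
Stay time = 4.10 mR ÷ 29.04 mR/h = 0.1412 h = 8.472 min.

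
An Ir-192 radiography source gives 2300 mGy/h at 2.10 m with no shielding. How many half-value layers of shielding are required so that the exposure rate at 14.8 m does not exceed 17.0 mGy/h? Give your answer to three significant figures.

At 14.8 m, distance alone gives (2.10/14.8)² = 0.02013, so 2300 × 0.02013 = 46.30 mGy/h.
Further attenuation needed: 46.30/17.0 = 2.724.
n = log₂(2.724) = 1.446 half-value layers.

1.45 half-value layers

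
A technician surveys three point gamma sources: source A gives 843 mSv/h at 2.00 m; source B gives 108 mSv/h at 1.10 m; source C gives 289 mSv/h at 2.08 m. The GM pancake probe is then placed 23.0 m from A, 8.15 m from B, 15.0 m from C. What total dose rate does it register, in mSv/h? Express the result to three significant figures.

13.9 mSv/h

Each source contributes Iᵢ·(dᵢ/rᵢ)²; contributions add.
A: 843 × (2.00/23.0)² = 6.374 mSv/h
B: 108 × (1.10/8.15)² = 1.967 mSv/h
C: 289 × (2.08/15.0)² = 5.557 mSv/h
Total = 6.374 + 1.967 + 5.557 = 13.90 mSv/h.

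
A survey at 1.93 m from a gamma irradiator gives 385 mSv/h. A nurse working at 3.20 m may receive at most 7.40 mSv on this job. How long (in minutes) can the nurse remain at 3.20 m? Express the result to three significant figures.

Since intensity falls as 1/r², rate at 3.20 m:
385 × (1.93/3.20)² = 385 × 0.3638 = 140.1 mSv/h.
Stay time = 7.40 mSv ÷ 140.1 mSv/h = 0.05282 h = 3.169 min.

3.17 min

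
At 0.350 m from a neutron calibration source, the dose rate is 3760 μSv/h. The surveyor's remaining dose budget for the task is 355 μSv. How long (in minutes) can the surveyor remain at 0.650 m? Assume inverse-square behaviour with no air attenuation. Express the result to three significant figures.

19.5 min

Applying the 1/r² law, rate at 0.650 m:
(0.350/0.650)² = 0.2899, so 3760 × 0.2899 = 1090 μSv/h.
Stay time = 355 μSv ÷ 1090 μSv/h = 0.3257 h = 19.54 min.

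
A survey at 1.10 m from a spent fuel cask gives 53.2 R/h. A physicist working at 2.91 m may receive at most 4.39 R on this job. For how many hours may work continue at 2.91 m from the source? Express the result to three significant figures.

0.578 h

Intensity scales as (d₁/d₂)², so rate at 2.91 m:
(1.10/2.91)² = 0.1429, so 53.2 × 0.1429 = 7.602 R/h.
Stay time = 4.39 R ÷ 7.602 R/h = 0.5775 h.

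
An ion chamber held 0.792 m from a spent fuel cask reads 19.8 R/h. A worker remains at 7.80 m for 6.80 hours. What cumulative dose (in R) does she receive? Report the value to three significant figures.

Intensity scales as (d₁/d₂)², so rate at 7.80 m:
(0.792/7.80)² = 0.01031, so 19.8 × 0.01031 = 0.2041 R/h.
Dose = rate × time = 0.2041 R/h × 6.800 h = 1.388 R.

1.39 R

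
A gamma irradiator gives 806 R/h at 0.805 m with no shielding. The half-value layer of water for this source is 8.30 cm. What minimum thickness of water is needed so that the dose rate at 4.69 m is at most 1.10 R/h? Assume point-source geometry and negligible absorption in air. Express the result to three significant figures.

At 4.69 m, distance alone gives (0.805/4.69)² = 0.02946, so 806 × 0.02946 = 23.74 R/h.
Further attenuation needed: 23.74/1.10 = 21.58.
n = log₂(21.58) = 4.432 half-value layers.
Thickness = 4.432 × 8.30 cm = 36.79 cm.

36.8 cm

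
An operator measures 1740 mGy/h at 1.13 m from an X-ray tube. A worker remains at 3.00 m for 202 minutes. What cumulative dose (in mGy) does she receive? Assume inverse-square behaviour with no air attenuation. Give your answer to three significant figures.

Applying the 1/r² law, rate at 3.00 m:
(1.13/3.00)² = 0.1419, so 1740 × 0.1419 = 246.9 mGy/h.
Dose = rate × time = 246.9 mGy/h × 3.367 h = 831.3 mGy.

831 mGy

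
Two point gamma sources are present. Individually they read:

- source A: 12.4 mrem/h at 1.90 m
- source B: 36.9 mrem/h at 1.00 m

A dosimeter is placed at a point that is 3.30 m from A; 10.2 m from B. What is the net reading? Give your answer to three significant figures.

4.47 mrem/h

Each source contributes Iᵢ·(dᵢ/rᵢ)²; contributions add.
A: 12.4 × (1.90/3.30)² = 4.111 mrem/h
B: 36.9 × (1.00/10.2)² = 0.3547 mrem/h
Total = 4.111 + 0.3547 = 4.466 mrem/h.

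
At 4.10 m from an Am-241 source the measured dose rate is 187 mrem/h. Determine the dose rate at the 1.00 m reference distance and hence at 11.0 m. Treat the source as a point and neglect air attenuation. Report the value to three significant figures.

Using I₁d₁² = I₂d₂²,
At 1.00 m: 187 × (4.10/1.00)² = 187 × 16.81 = 3143 mrem/h
At 11.0 m: (1.00/11.0)² = 0.008264, so 3143 × 0.008264 = 25.97 mrem/h.

3140 mrem/h; 26.0 mrem/h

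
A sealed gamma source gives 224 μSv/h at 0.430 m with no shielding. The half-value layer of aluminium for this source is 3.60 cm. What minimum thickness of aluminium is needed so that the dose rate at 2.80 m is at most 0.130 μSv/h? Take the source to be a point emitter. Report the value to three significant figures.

At 2.80 m, distance alone gives 224 × (0.430/2.80)² = 224 × 0.02358 = 5.282 μSv/h.
Further attenuation needed: 5.282/0.130 = 40.63.
n = log₂(40.63) = 5.344 half-value layers.
Thickness = 5.344 × 3.60 cm = 19.24 cm.

19.2 cm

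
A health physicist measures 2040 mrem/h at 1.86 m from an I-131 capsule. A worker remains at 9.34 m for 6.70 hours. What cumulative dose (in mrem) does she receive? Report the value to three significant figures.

542 mrem

Intensity scales as (d₁/d₂)², so rate at 9.34 m:
(1.86/9.34)² = 0.03966, so 2040 × 0.03966 = 80.91 mrem/h.
Dose = rate × time = 80.91 mrem/h × 6.700 h = 542.1 mrem.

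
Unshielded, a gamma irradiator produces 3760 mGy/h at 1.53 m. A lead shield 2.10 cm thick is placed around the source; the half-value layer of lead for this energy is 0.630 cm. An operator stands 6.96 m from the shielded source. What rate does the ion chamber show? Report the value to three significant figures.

Distance alone: 3760 × (1.53/6.96)² = 3760 × 0.04832 = 181.7 mGy/h.
Shield: 2.10/0.630 = 3.333 half-value layers → attenuation 2^(−3.333) = 0.09924.
Combined: 181.7 × 0.09924 = 18.03 mGy/h.

18.0 mGy/h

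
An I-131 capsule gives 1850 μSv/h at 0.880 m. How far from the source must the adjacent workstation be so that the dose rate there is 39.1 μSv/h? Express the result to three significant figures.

Intensity scales as (d₁/d₂)², so d₂ = d₁·√(I₁/I₂).
I₁/I₂ = 1850/39.1 = 47.31, so d₂ = 0.880 × √47.31 = 6.053 m.

6.05 m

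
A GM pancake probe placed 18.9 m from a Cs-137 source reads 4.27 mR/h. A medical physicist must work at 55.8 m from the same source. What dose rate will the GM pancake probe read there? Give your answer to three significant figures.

0.490 mR/h

Intensity scales as (d₁/d₂)², so scaling from 18.9 m to 55.8 m:
4.27 × (18.9/55.8)² = 4.27 × 0.1147 = 0.4898 mR/h.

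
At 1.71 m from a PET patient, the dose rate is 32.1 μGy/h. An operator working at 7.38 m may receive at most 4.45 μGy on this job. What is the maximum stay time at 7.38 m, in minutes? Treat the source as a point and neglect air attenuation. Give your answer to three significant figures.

By the inverse-square law, rate at 7.38 m:
32.1 × (1.71/7.38)² = 32.1 × 0.05369 = 1.723 μGy/h.
Stay time = 4.45 μGy ÷ 1.723 μGy/h = 2.583 h = 155.0 min.

155 min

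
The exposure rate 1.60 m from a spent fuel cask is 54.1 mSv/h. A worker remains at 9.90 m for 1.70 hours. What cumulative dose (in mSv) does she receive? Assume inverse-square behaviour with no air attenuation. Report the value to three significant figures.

2.40 mSv

Applying the 1/r² law, rate at 9.90 m:
54.1 × (1.60/9.90)² = 54.1 × 0.02612 = 1.413 mSv/h.
Dose = rate × time = 1.413 mSv/h × 1.700 h = 2.402 mSv.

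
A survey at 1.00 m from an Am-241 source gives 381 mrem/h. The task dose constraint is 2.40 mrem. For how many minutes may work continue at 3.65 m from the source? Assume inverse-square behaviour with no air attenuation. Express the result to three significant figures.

5.04 min

By the inverse-square law, rate at 3.65 m:
381 × (1.00/3.65)² = 381 × 0.07506 = 28.60 mrem/h.
Stay time = 2.40 mrem ÷ 28.60 mrem/h = 0.08392 h = 5.035 min.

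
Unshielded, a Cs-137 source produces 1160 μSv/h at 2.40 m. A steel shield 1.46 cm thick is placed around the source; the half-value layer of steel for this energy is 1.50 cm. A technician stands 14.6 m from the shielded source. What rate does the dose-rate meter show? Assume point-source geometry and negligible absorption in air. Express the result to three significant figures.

Distance alone: 1160 × (2.40/14.6)² = 1160 × 0.02702 = 31.34 μSv/h.
Shield: 1.46/1.50 = 0.9733 half-value layers → attenuation 2^(−0.9733) = 0.5093.
Combined: 31.34 × 0.5093 = 15.96 μSv/h.

16.0 μSv/h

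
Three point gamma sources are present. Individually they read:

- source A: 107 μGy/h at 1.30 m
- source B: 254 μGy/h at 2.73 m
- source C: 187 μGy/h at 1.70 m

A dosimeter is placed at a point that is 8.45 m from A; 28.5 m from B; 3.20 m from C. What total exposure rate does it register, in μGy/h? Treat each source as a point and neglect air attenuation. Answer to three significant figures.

57.6 μGy/h

By superposition, sum each source's inverse-square contribution:
A: 107 × (1.30/8.45)² = 2.533 μGy/h
B: 254 × (2.73/28.5)² = 2.331 μGy/h
C: 187 × (1.70/3.20)² = 52.78 μGy/h
Total = 2.533 + 2.331 + 52.78 = 57.64 μGy/h.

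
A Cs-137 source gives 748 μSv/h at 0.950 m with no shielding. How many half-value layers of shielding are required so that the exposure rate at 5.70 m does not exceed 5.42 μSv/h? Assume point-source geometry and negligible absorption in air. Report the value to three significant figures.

1.94 half-value layers

At 5.70 m, distance alone gives (0.950/5.70)² = 0.02778, so 748 × 0.02778 = 20.78 μSv/h.
Further attenuation needed: 20.78/5.42 = 3.834.
n = log₂(3.834) = 1.939 half-value layers.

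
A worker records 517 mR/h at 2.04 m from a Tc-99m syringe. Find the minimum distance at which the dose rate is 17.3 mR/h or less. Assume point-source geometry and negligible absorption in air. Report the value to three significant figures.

Using I₁d₁² = I₂d₂², d₂ = d₁·√(I₁/I₂).
I₁/I₂ = 517/17.3 = 29.88, so d₂ = 2.04 × √29.88 = 11.15 m.

11.2 m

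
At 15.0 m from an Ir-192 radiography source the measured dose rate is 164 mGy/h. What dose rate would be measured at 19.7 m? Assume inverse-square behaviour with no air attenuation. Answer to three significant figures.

95.1 mGy/h

Since intensity falls as 1/r², scaling from 15.0 m to 19.7 m:
(15.0/19.7)² = 0.5798, so 164 × 0.5798 = 95.09 mGy/h.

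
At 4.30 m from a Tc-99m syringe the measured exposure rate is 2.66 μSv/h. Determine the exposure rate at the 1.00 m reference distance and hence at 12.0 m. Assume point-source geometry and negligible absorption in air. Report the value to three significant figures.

49.2 μSv/h; 0.342 μSv/h

By the inverse-square law,
At 1.00 m: (4.30/1.00)² = 18.49, so 2.66 × 18.49 = 49.18 μSv/h
At 12.0 m: (1.00/12.0)² = 0.006944, so 49.18 × 0.006944 = 0.3415 μSv/h.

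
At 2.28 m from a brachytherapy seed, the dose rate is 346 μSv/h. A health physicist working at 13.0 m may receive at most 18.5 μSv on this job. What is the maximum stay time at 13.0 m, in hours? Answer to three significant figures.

Applying the 1/r² law, rate at 13.0 m:
(2.28/13.0)² = 0.03076, so 346 × 0.03076 = 10.64 μSv/h.
Stay time = 18.5 μSv ÷ 10.64 μSv/h = 1.739 h.

1.74 h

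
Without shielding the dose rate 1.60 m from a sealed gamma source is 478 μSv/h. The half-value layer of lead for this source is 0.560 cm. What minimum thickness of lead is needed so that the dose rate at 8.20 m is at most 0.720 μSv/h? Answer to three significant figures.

2.61 cm

At 8.20 m, distance alone gives 478 × (1.60/8.20)² = 478 × 0.03807 = 18.20 μSv/h.
Further attenuation needed: 18.20/0.720 = 25.28.
n = log₂(25.28) = 4.660 half-value layers.
Thickness = 4.660 × 0.560 cm = 2.610 cm.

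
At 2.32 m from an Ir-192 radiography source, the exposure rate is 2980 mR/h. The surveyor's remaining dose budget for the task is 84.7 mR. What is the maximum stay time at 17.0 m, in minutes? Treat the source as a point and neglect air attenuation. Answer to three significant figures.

Using I₁d₁² = I₂d₂², rate at 17.0 m:
2980 × (2.32/17.0)² = 2980 × 0.01862 = 55.49 mR/h.
Stay time = 84.7 mR ÷ 55.49 mR/h = 1.526 h = 91.56 min.

91.6 min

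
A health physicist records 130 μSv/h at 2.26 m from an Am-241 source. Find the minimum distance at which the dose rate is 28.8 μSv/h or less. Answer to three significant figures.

4.80 m

Using I₁d₁² = I₂d₂², d₂ = d₁·√(I₁/I₂).
I₁/I₂ = 130/28.8 = 4.514, so d₂ = 2.26 × √4.514 = 4.802 m.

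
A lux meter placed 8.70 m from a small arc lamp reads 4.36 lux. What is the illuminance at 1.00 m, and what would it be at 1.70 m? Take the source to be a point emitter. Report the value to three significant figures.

330 lux; 114 lux

By the inverse-square law,
At 1.00 m: 4.36 × (8.70/1.00)² = 4.36 × 75.69 = 330.0 lux
At 1.70 m: (1.00/1.70)² = 0.3460, so 330.0 × 0.3460 = 114.2 lux.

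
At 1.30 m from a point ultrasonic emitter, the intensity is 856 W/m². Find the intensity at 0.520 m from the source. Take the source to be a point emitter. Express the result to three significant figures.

5350 W/m²

Intensity scales as (d₁/d₂)², so the rate at 0.520 m is
(1.30/0.520)² = 6.250, so 856 × 6.250 = 5350 W/m².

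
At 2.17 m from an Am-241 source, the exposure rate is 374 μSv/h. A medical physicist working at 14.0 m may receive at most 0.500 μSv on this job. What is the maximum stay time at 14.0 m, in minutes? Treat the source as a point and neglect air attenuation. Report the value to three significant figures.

3.34 min

Since intensity falls as 1/r², rate at 14.0 m:
374 × (2.17/14.0)² = 374 × 0.02403 = 8.987 μSv/h.
Stay time = 0.500 μSv ÷ 8.987 μSv/h = 0.05564 h = 3.338 min.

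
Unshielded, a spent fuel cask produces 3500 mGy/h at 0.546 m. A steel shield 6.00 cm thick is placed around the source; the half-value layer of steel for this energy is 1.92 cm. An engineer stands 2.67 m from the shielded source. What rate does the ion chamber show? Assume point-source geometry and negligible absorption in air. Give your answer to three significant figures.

Distance alone: (0.546/2.67)² = 0.04182, so 3500 × 0.04182 = 146.4 mGy/h.
Shield: 6.00/1.92 = 3.125 half-value layers → attenuation 2^(−3.125) = 0.1146.
Combined: 146.4 × 0.1146 = 16.78 mGy/h.

16.8 mGy/h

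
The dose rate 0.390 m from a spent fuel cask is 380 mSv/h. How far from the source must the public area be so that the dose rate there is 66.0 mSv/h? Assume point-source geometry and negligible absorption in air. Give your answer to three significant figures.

Using I₁d₁² = I₂d₂², d₂ = d₁·√(I₁/I₂).
I₁/I₂ = 380/66.0 = 5.758, so d₂ = 0.390 × √5.758 = 0.9358 m.

0.936 m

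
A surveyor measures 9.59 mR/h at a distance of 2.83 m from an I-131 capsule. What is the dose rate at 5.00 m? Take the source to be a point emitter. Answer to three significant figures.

Intensity scales as (d₁/d₂)², so the rate at 5.00 m is
(2.83/5.00)² = 0.3204, so 9.59 × 0.3204 = 3.073 mR/h.

3.07 mR/h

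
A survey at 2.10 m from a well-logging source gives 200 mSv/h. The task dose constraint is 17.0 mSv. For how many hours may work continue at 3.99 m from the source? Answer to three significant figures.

Applying the 1/r² law, rate at 3.99 m:
200 × (2.10/3.99)² = 200 × 0.2770 = 55.40 mSv/h.
Stay time = 17.0 mSv ÷ 55.40 mSv/h = 0.3069 h.

0.307 h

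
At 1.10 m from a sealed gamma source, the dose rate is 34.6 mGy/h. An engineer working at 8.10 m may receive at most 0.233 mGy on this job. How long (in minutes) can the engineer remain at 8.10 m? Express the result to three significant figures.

21.9 min

Applying the 1/r² law, rate at 8.10 m:
(1.10/8.10)² = 0.01844, so 34.6 × 0.01844 = 0.6380 mGy/h.
Stay time = 0.233 mGy ÷ 0.6380 mGy/h = 0.3652 h = 21.91 min.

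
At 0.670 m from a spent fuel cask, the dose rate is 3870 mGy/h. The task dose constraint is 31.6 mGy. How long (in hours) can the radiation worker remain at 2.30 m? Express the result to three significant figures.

Since intensity falls as 1/r², rate at 2.30 m:
(0.670/2.30)² = 0.08486, so 3870 × 0.08486 = 328.4 mGy/h.
Stay time = 31.6 mGy ÷ 328.4 mGy/h = 0.09622 h.

0.0962 h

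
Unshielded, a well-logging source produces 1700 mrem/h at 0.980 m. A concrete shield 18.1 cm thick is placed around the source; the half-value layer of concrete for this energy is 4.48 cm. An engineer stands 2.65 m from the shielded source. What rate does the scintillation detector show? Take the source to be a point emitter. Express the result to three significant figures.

Distance alone: 1700 × (0.980/2.65)² = 1700 × 0.1368 = 232.6 mrem/h.
Shield: 18.1/4.48 = 4.040 half-value layers → attenuation 2^(−4.040) = 0.06079.
Combined: 232.6 × 0.06079 = 14.14 mrem/h.

14.1 mrem/h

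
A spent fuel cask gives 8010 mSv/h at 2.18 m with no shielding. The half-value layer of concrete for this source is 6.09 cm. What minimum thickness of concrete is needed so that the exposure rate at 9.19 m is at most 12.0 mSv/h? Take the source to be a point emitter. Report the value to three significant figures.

At 9.19 m, distance alone gives 8010 × (2.18/9.19)² = 8010 × 0.05627 = 450.7 mSv/h.
Further attenuation needed: 450.7/12.0 = 37.56.
n = log₂(37.56) = 5.231 half-value layers.
Thickness = 5.231 × 6.09 cm = 31.86 cm.

31.9 cm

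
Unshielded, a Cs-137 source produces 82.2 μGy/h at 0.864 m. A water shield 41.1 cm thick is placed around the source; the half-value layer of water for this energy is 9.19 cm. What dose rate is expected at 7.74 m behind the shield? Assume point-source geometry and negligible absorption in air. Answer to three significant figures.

Distance alone: 82.2 × (0.864/7.74)² = 82.2 × 0.01246 = 1.024 μGy/h.
Shield: 41.1/9.19 = 4.472 half-value layers → attenuation 2^(−4.472) = 0.04506.
Combined: 1.024 × 0.04506 = 0.04614 μGy/h.

0.0461 μGy/h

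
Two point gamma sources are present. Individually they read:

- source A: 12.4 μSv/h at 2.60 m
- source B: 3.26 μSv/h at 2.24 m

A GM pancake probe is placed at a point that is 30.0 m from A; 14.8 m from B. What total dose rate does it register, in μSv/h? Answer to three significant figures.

0.168 μSv/h

By superposition, sum each source's inverse-square contribution:
A: 12.4 × (2.60/30.0)² = 0.09314 μSv/h
B: 3.26 × (2.24/14.8)² = 0.07468 μSv/h
Total = 0.09314 + 0.07468 = 0.1678 μSv/h.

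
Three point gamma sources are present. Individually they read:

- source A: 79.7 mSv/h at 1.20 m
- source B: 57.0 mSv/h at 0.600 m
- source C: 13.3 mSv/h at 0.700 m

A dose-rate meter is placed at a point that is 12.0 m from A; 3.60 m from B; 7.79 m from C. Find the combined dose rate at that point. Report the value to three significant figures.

Each source contributes Iᵢ·(dᵢ/rᵢ)²; contributions add.
A: 79.7 × (1.20/12.0)² = 0.7970 mSv/h
B: 57.0 × (0.600/3.60)² = 1.583 mSv/h
C: 13.3 × (0.700/7.79)² = 0.1074 mSv/h
Total = 0.7970 + 1.583 + 0.1074 = 2.487 mSv/h.

2.49 mSv/h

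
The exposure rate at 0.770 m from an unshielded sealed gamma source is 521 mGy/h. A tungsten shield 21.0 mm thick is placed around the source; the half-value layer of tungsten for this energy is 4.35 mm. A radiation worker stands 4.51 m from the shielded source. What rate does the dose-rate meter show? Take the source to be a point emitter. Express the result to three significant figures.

0.535 mGy/h

Distance alone: (0.770/4.51)² = 0.02915, so 521 × 0.02915 = 15.19 mGy/h.
Shield: 21.0/4.35 = 4.828 half-value layers → attenuation 2^(−4.828) = 0.03521.
Combined: 15.19 × 0.03521 = 0.5348 mGy/h.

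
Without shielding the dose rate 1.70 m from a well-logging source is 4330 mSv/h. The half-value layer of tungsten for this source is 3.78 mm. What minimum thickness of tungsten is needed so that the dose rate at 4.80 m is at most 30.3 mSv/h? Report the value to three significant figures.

15.7 mm

At 4.80 m, distance alone gives (1.70/4.80)² = 0.1254, so 4330 × 0.1254 = 543.0 mSv/h.
Further attenuation needed: 543.0/30.3 = 17.92.
n = log₂(17.92) = 4.163 half-value layers.
Thickness = 4.163 × 3.78 mm = 15.74 mm.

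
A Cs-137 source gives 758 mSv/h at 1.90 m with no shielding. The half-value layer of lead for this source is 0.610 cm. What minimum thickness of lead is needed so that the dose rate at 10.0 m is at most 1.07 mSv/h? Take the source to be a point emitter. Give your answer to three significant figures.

2.85 cm

At 10.0 m, distance alone gives 758 × (1.90/10.0)² = 758 × 0.03610 = 27.36 mSv/h.
Further attenuation needed: 27.36/1.07 = 25.57.
n = log₂(25.57) = 4.676 half-value layers.
Thickness = 4.676 × 0.610 cm = 2.852 cm.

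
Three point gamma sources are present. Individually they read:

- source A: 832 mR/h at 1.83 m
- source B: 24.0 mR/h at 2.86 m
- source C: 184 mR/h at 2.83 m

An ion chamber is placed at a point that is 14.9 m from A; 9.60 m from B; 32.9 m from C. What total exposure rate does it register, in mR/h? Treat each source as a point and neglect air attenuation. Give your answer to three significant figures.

16.0 mR/h

Each source contributes Iᵢ·(dᵢ/rᵢ)²; contributions add.
A: 832 × (1.83/14.9)² = 12.55 mR/h
B: 24.0 × (2.86/9.60)² = 2.130 mR/h
C: 184 × (2.83/32.9)² = 1.361 mR/h
Total = 12.55 + 2.130 + 1.361 = 16.04 mR/h.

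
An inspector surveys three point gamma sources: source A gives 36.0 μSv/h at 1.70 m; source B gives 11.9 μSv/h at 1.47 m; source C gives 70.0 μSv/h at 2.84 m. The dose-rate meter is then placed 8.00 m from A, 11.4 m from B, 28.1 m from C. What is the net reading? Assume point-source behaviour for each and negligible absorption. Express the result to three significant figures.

2.54 μSv/h

By superposition, sum each source's inverse-square contribution:
A: 36.0 × (1.70/8.00)² = 1.626 μSv/h
B: 11.9 × (1.47/11.4)² = 0.1979 μSv/h
C: 70.0 × (2.84/28.1)² = 0.7150 μSv/h
Total = 1.626 + 0.1979 + 0.7150 = 2.539 μSv/h.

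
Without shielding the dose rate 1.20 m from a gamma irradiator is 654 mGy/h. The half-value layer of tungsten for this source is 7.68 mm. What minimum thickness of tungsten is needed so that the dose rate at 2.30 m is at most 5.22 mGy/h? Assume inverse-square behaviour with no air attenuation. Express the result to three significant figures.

39.1 mm

At 2.30 m, distance alone gives 654 × (1.20/2.30)² = 654 × 0.2722 = 178.0 mGy/h.
Further attenuation needed: 178.0/5.22 = 34.10.
n = log₂(34.10) = 5.092 half-value layers.
Thickness = 5.092 × 7.68 mm = 39.11 mm.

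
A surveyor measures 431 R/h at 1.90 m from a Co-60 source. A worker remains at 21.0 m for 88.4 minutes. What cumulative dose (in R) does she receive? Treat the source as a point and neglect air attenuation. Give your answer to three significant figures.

Since intensity falls as 1/r², rate at 21.0 m:
431 × (1.90/21.0)² = 431 × 0.008186 = 3.528 R/h.
Dose = rate × time = 3.528 R/h × 1.473 h = 5.197 R.

5.20 R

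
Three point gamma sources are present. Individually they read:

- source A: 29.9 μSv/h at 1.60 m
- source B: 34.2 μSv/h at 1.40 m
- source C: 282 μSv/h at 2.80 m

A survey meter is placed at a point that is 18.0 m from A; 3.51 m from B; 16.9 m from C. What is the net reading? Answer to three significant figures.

13.4 μSv/h

Each source contributes Iᵢ·(dᵢ/rᵢ)²; contributions add.
A: 29.9 × (1.60/18.0)² = 0.2362 μSv/h
B: 34.2 × (1.40/3.51)² = 5.441 μSv/h
C: 282 × (2.80/16.9)² = 7.741 μSv/h
Total = 0.2362 + 5.441 + 7.741 = 13.42 μSv/h.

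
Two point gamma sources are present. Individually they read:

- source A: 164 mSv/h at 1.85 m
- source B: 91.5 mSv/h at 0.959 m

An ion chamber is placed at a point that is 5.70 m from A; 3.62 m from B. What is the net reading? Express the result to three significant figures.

23.7 mSv/h

By superposition, sum each source's inverse-square contribution:
A: 164 × (1.85/5.70)² = 17.28 mSv/h
B: 91.5 × (0.959/3.62)² = 6.422 mSv/h
Total = 17.28 + 6.422 = 23.70 mSv/h.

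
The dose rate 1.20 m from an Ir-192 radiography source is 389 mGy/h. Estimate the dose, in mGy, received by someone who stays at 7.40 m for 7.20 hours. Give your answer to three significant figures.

73.7 mGy

Since intensity falls as 1/r², rate at 7.40 m:
389 × (1.20/7.40)² = 389 × 0.02630 = 10.23 mGy/h.
Dose = rate × time = 10.23 mGy/h × 7.200 h = 73.66 mGy.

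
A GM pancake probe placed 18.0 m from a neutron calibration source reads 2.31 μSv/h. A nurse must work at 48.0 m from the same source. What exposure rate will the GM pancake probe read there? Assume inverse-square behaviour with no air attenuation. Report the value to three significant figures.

0.325 μSv/h

Since intensity falls as 1/r², scaling from 18.0 m to 48.0 m:
(18.0/48.0)² = 0.1406, so 2.31 × 0.1406 = 0.3248 μSv/h.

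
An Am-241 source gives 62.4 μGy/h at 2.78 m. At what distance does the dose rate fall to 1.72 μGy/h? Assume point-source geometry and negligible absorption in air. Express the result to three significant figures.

16.7 m

Using I₁d₁² = I₂d₂², d₂ = d₁·√(I₁/I₂).
I₁/I₂ = 62.4/1.72 = 36.28, so d₂ = 2.78 × √36.28 = 16.74 m.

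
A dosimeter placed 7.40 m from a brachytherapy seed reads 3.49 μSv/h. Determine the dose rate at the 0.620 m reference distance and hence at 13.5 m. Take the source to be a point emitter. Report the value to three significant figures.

497 μSv/h; 1.05 μSv/h

Using I₁d₁² = I₂d₂²,
At 0.620 m: (7.40/0.620)² = 142.5, so 3.49 × 142.5 = 497.3 μSv/h
At 13.5 m: (0.620/13.5)² = 0.002109, so 497.3 × 0.002109 = 1.049 μSv/h.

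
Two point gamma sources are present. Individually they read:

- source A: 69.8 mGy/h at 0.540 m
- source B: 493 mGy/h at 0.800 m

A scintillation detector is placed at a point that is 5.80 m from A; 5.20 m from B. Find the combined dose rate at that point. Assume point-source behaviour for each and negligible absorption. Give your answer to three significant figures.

12.3 mGy/h

Each source contributes Iᵢ·(dᵢ/rᵢ)²; contributions add.
A: 69.8 × (0.540/5.80)² = 0.6050 mGy/h
B: 493 × (0.800/5.20)² = 11.67 mGy/h
Total = 0.6050 + 11.67 = 12.28 mGy/h.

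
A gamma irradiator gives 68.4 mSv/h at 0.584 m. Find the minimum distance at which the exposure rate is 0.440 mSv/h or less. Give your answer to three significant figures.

7.28 m

Intensity scales as (d₁/d₂)², so d₂ = d₁·√(I₁/I₂).
I₁/I₂ = 68.4/0.440 = 155.5, so d₂ = 0.584 × √155.5 = 7.282 m.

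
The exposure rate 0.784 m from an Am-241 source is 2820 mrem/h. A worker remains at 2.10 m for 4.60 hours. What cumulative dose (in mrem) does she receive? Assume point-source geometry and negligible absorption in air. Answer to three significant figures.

Using I₁d₁² = I₂d₂², rate at 2.10 m:
2820 × (0.784/2.10)² = 2820 × 0.1394 = 393.1 mrem/h.
Dose = rate × time = 393.1 mrem/h × 4.600 h = 1808 mrem.

1810 mrem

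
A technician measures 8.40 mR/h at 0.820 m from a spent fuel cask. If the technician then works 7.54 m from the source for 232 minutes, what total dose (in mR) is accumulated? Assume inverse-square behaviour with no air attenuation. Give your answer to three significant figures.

Since intensity falls as 1/r², rate at 7.54 m:
8.40 × (0.820/7.54)² = 8.40 × 0.01183 = 0.09937 mR/h.
Dose = rate × time = 0.09937 mR/h × 3.867 h = 0.3843 mR.

0.384 mR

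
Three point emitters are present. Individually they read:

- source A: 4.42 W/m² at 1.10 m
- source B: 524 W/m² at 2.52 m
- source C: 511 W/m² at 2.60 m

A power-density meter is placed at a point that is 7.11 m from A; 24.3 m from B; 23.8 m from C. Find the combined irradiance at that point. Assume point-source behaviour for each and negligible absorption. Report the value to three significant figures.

Each source contributes Iᵢ·(dᵢ/rᵢ)²; contributions add.
A: 4.42 × (1.10/7.11)² = 0.1058 W/m²
B: 524 × (2.52/24.3)² = 5.635 W/m²
C: 511 × (2.60/23.8)² = 6.098 W/m²
Total = 0.1058 + 5.635 + 6.098 = 11.84 W/m².

11.8 W/m²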